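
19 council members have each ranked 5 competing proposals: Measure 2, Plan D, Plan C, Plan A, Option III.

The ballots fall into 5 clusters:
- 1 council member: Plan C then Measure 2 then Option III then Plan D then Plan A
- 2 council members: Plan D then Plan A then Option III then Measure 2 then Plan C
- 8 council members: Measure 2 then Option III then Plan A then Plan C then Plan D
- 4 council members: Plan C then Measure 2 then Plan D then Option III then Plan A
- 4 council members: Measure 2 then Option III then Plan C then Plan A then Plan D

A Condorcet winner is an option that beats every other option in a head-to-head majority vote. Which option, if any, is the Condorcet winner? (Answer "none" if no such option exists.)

Measure 2

Head-to-head results (19 council members):
Measure 2 vs Plan D: Measure 2 wins 17–2.
Measure 2 vs Plan C: Measure 2 wins 14–5.
Measure 2 vs Plan A: Measure 2, 17–2.
Measure 2 vs Option III: Measure 2 wins 17–2.
Plan D vs Plan C: Plan C wins 17–2.
Plan D vs Plan A: Plan A, 12–7.
Plan D vs Option III: Option III, 13–6.
Plan C–Plan A: Plan A 10–9.
Plan C vs Option III: Option III, 14–5.
Plan A vs Option III: Option III, 17–2.
Measure 2 wins every pairwise contest, so Measure 2 is the Condorcet winner.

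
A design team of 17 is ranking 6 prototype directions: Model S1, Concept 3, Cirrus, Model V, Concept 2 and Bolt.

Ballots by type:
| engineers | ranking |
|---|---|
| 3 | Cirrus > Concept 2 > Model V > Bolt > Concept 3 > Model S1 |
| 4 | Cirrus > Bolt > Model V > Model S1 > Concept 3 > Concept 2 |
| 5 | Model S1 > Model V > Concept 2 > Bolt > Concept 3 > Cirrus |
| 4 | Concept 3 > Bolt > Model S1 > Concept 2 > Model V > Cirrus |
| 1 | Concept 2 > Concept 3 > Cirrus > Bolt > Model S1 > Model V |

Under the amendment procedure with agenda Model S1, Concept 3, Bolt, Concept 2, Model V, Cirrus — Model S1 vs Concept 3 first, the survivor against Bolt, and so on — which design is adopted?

Round 1: Model S1 vs Concept 3 — 9–8, Model S1 advances.
Round 2: Model S1 vs Bolt — 5–12, Bolt advances.
Round 3: Bolt vs Concept 2 — 8–9, Concept 2 advances.
Round 4: Concept 2 vs Model V — 8–9, Model V advances.
Round 5: Model V vs Cirrus — 9–8, Model V advances.
Model V survives the agenda.

Model V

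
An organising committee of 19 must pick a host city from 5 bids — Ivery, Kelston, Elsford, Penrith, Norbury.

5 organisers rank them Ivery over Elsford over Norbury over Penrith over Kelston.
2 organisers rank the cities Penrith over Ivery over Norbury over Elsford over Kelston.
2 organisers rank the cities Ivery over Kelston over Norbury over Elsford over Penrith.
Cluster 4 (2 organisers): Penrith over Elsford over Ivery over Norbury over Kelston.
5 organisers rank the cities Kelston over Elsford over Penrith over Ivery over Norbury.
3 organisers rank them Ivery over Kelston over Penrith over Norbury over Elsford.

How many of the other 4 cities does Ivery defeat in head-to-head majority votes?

4

Ivery against each rival (19 organisers):
Ivery vs Kelston: Ivery, 14–5.
Ivery vs Elsford: Ivery, 12–7.
Ivery vs Penrith: Ivery, 10–9.
Ivery vs Norbury: Ivery is ranked higher on 5+2+2+2+5+3 = 19 ballots, Norbury on 0. Ivery wins 19–0.
Ivery beats Kelston, Elsford, Penrith, Norbury — 4 pairwise wins.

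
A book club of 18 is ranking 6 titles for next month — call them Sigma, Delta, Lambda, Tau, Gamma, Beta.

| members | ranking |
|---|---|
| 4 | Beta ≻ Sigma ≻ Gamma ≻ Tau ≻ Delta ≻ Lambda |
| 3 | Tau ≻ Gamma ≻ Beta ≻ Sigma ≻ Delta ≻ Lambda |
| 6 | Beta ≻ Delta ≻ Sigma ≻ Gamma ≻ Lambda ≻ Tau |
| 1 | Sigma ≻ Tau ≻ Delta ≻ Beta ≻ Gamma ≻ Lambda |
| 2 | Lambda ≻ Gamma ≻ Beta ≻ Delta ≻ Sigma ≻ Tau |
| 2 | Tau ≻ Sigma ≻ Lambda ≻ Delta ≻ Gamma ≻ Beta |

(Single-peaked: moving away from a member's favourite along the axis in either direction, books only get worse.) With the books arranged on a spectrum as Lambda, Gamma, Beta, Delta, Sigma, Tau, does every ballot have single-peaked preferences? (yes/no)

Axis positions: Lambda=1, Gamma=2, Beta=3, Delta=4, Sigma=5, Tau=6.
Cluster 1: ranking walks positions 3-5-2-6-4-1; Sigma is ranked above Delta even though Delta lies between Sigma and the peak Beta on the axis — preferences dip and rise again. Not single-peaked.
Cluster 2: ranking walks positions 6-2-3-5-4-1; Gamma is ranked above Sigma even though Sigma lies between Gamma and the peak Tau on the axis — preferences dip and rise again. Not single-peaked.
Cluster 3 (peak Beta at position 3): ranking walks positions 3-4-5-2-1-6, expanding outward from the peak — single-peaked.
Cluster 4 (peak Sigma at position 5): ranking walks positions 5-6-4-3-2-1, expanding outward from the peak — single-peaked.
Cluster 5 (peak Lambda at position 1): ranking walks positions 1-2-3-4-5-6, expanding outward from the peak — single-peaked.
Cluster 6: ranking walks positions 6-5-1-4-2-3; Lambda is ranked above Delta even though Delta lies between Lambda and the peak Tau on the axis — preferences dip and rise again. Not single-peaked.
Cluster 1 violates single-peakedness, so the profile is not single-peaked on this axis.

no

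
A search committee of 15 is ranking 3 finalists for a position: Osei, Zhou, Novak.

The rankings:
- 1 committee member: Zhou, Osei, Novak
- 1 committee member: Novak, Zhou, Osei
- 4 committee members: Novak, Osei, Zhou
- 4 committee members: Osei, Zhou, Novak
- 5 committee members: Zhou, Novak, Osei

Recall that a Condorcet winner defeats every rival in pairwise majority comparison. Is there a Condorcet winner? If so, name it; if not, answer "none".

none

Head-to-head results (15 committee members):
Osei vs Zhou: Osei wins 8–7.
Osei vs Novak: Osei preferred on 1+4 = 5 ballots; Novak wins 10–5.
Zhou vs Novak: Zhou, 10–5.
Each candidate drops at least one matchup (Osei loses to Novak; Zhou loses to Osei; Novak loses to Zhou); the cycle Osei > Zhou > Novak > Osei rules out a Condorcet winner.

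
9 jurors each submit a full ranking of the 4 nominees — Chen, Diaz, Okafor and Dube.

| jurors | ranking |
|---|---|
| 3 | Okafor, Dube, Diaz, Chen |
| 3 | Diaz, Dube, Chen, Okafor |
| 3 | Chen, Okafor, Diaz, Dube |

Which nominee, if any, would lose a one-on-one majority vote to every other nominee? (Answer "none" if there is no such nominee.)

none

Pairwise majorities:
Chen vs Diaz: Diaz wins 6–3.
Chen–Okafor: Chen 6–3.
Chen vs Dube: 3 for Chen, 6 for Dube — Dube by 6–3.
Diaz vs Okafor: Diaz preferred on 3 ballots; Okafor wins 6–3.
Diaz vs Dube: 6 to 3, Diaz.
Okafor vs Dube: Okafor, 6–3.
Every nominee wins at least one matchup (Chen beats Okafor; Diaz beats Chen; Okafor beats Diaz; Dube beats Chen), so there is no Condorcet loser.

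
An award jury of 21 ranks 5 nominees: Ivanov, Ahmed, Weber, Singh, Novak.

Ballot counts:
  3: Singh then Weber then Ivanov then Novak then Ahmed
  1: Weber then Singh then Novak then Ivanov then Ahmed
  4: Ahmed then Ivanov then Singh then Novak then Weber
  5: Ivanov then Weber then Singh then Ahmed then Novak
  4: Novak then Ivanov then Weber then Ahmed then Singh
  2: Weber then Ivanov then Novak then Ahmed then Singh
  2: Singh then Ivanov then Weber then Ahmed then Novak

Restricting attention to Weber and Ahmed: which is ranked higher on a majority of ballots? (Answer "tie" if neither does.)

Weber

Ballots ranking Weber above Ahmed: 3 + 1 + 5 + 4 + 2 + 2 = 17.
Ballots ranking Ahmed above Weber: 21 − 17 = 4.
Weber wins the head-to-head 17–4.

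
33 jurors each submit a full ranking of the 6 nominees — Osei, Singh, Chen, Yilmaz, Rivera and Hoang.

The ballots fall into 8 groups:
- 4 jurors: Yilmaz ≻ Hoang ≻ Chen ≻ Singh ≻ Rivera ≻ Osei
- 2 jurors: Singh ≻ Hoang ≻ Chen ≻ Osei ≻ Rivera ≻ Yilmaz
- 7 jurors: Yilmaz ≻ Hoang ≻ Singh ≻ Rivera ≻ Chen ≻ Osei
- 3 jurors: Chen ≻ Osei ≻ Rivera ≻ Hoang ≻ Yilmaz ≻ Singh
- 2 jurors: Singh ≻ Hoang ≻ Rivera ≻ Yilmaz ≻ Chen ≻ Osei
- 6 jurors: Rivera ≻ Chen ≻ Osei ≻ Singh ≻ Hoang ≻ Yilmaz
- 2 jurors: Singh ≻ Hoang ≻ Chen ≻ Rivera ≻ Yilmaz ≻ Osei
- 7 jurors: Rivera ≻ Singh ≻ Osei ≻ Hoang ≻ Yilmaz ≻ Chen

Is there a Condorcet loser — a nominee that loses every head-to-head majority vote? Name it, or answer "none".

none

Head-to-head results (33 jurors):
Osei vs Singh: Osei is ranked higher on 3+6 = 9 ballots, Singh on 24. Singh wins 24–9.
Osei vs Chen: Chen wins 26–7.
Osei vs Yilmaz: Osei preferred on 2+3+6+7 = 18 ballots; Osei wins 18–15.
Osei vs Rivera: Osei preferred on 2+3 = 5 ballots; Rivera wins 28–5.
Osei vs Hoang: Osei is ranked higher on 3+6+7 = 16 ballots, Hoang on 17. Hoang wins 17–16.
Singh vs Chen: Singh is ranked higher on 2+7+2+2+7 = 20 ballots, Chen on 13. Singh wins 20–13.
Singh vs Yilmaz: 19 to 14, Singh.
Singh vs Rivera: Singh is ranked higher on 4+2+7+2+2 = 17 ballots, Rivera on 16. Singh wins 17–16.
Singh vs Hoang: Singh, 19–14.
Chen vs Yilmaz: 2+3+6+2 = 13 for Chen, 20 for Yilmaz — Yilmaz by 20–13.
Chen vs Rivera: 11 to 22, Rivera.
Chen vs Hoang: 9 to 24, Hoang.
Yilmaz vs Rivera: Yilmaz preferred on 4+7 = 11 ballots; Rivera wins 22–11.
Yilmaz vs Hoang: 11 to 22, Hoang.
Rivera vs Hoang: Hoang wins 17–16.
Each nominee has at least one pairwise win (Osei beats Yilmaz; Singh beats Osei; Chen beats Osei; Yilmaz beats Chen; Rivera beats Osei; Hoang beats Osei) — no Condorcet loser.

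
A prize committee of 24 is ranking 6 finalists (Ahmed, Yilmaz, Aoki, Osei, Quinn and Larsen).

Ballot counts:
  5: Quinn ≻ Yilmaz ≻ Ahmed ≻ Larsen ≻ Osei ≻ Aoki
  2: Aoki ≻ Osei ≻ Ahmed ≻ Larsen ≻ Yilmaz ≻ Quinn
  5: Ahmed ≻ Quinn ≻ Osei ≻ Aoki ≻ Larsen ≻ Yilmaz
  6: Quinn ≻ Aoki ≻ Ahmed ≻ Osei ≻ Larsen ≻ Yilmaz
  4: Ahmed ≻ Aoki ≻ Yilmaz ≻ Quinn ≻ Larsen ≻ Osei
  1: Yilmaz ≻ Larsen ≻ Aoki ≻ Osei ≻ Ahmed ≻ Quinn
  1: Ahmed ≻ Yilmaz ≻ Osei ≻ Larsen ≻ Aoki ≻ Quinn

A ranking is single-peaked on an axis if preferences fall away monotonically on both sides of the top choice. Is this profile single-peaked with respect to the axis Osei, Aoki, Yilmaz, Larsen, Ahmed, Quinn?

Axis positions: Osei=1, Aoki=2, Yilmaz=3, Larsen=4, Ahmed=5, Quinn=6.
Faction 1: ranking walks positions 6-3-5-4-1-2; Yilmaz is ranked above Ahmed even though Ahmed lies between Yilmaz and the peak Quinn on the axis — preferences dip and rise again. Not single-peaked.
Faction 2: ranking walks positions 2-1-5-4-3-6; Ahmed is ranked above Yilmaz even though Yilmaz lies between Ahmed and the peak Aoki on the axis — preferences dip and rise again. Not single-peaked.
Faction 3: ranking walks positions 5-6-1-2-4-3; Osei is ranked above Larsen even though Larsen lies between Osei and the peak Ahmed on the axis — preferences dip and rise again. Not single-peaked.
Faction 4: ranking walks positions 6-2-5-1-4-3; Aoki is ranked above Ahmed even though Ahmed lies between Aoki and the peak Quinn on the axis — preferences dip and rise again. Not single-peaked.
Faction 5: ranking walks positions 5-2-3-6-4-1; Aoki is ranked above Larsen even though Larsen lies between Aoki and the peak Ahmed on the axis — preferences dip and rise again. Not single-peaked.
Faction 6 (peak Yilmaz at position 3): ranking walks positions 3-4-2-1-5-6, expanding outward from the peak — single-peaked.
Faction 7: ranking walks positions 5-3-1-4-2-6; Yilmaz is ranked above Larsen even though Larsen lies between Yilmaz and the peak Ahmed on the axis — preferences dip and rise again. Not single-peaked.
Faction 1 violates single-peakedness, so the profile is not single-peaked on this axis.

no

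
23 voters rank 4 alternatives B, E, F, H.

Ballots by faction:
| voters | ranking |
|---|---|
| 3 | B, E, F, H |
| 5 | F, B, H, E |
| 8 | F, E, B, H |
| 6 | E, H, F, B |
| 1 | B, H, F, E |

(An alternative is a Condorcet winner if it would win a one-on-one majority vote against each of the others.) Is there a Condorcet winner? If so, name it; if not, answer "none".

F

Head-to-head results (23 voters):
B vs E: E wins 14–9.
B vs F: F wins 19–4.
B vs H: B, 17–6.
E vs F: F, 14–9.
E–H: E 17–6.
F vs H: F wins 16–7.
F wins every pairwise contest, so F is the Condorcet winner.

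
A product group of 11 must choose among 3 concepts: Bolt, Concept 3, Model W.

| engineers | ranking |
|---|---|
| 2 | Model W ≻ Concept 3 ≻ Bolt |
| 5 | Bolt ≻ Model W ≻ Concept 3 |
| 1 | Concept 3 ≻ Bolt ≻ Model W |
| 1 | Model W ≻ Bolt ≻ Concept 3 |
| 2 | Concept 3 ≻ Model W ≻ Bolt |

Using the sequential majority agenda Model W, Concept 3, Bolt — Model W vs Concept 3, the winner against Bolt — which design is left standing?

Round 1: Model W vs Concept 3 — 8–3, Model W advances.
Round 2: Model W vs Bolt — 5–6, Bolt advances.
The agenda winner is Bolt.

Bolt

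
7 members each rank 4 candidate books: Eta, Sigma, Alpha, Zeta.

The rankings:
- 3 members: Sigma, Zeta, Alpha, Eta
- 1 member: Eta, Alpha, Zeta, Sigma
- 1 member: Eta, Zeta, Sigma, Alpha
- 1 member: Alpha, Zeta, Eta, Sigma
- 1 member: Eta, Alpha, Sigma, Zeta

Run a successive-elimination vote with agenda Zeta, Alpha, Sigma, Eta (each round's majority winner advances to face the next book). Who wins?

Round 1: Zeta vs Alpha — 4–3, Zeta advances.
Round 2: Zeta vs Sigma — 3–4, Sigma advances.
Round 3: Sigma vs Eta — 3–4, Eta advances.
Eta survives the agenda.

Eta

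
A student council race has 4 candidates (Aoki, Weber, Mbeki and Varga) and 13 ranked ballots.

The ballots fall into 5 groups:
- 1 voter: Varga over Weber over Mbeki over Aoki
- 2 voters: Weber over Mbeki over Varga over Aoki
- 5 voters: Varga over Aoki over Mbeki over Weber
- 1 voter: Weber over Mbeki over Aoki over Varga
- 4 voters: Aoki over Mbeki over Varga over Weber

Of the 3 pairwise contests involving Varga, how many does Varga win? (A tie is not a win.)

2

Varga against each rival (13 voters):
Varga–Aoki: Varga 8–5.
Varga vs Weber: Varga preferred on 1+5+4 = 10 ballots; Varga wins 10–3.
Varga vs Mbeki: Mbeki wins 7–6.
Varga beats Aoki, Weber; loses to Mbeki — 2 pairwise wins.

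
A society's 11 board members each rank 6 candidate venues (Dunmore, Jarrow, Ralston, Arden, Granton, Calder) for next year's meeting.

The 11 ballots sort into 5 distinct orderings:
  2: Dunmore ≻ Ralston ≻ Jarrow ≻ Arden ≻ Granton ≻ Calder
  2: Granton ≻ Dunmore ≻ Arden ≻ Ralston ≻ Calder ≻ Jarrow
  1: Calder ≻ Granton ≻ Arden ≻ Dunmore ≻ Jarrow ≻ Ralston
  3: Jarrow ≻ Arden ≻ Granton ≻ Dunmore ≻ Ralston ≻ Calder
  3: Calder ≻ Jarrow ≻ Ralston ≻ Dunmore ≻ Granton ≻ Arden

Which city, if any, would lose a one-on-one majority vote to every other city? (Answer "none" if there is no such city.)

Head-to-head results (11 organisers):
Dunmore vs Jarrow: 5 to 6, Jarrow.
Dunmore vs Ralston: 8 to 3, Dunmore.
Dunmore vs Arden: Dunmore is ranked higher on 2+2+3 = 7 ballots, Arden on 4. Dunmore wins 7–4.
Dunmore vs Granton: 5 to 6, Granton.
Dunmore vs Calder: Dunmore preferred on 2+2+3 = 7 ballots; Dunmore wins 7–4.
Jarrow vs Ralston: Jarrow, 7–4.
Jarrow vs Arden: 8 to 3, Jarrow.
Jarrow vs Granton: Jarrow is ranked higher on 2+3+3 = 8 ballots, Granton on 3. Jarrow wins 8–3.
Jarrow vs Calder: Jarrow preferred on 2+3 = 5 ballots; Calder wins 6–5.
Ralston–Arden: Arden 6–5.
Ralston vs Granton: 2+3 = 5 for Ralston, 6 for Granton — Granton by 6–5.
Ralston–Calder: Ralston 7–4.
Arden–Granton: Granton 6–5.
Arden vs Calder: Arden is ranked higher on 2+2+3 = 7 ballots, Calder on 4. Arden wins 7–4.
Granton–Calder: Granton 7–4.
Each city has at least one pairwise win (Dunmore beats Ralston; Jarrow beats Dunmore; Ralston beats Calder; Arden beats Ralston; Granton beats Dunmore; Calder beats Jarrow) — no Condorcet loser.

none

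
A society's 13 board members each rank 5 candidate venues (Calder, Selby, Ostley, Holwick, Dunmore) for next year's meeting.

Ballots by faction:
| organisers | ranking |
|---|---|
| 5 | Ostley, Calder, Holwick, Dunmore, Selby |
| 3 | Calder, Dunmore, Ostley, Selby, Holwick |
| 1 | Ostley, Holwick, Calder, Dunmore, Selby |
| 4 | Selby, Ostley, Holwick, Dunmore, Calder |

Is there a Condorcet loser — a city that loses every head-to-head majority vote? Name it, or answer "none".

Pairwise majorities:
Calder vs Selby: Calder is ranked higher on 5+3+1 = 9 ballots, Selby on 4. Calder wins 9–4.
Calder vs Ostley: Ostley wins 10–3.
Calder vs Holwick: Calder, 8–5.
Calder–Dunmore: Calder 9–4.
Selby vs Ostley: 4 to 9, Ostley.
Selby vs Holwick: 3+4 = 7 for Selby, 6 for Holwick — Selby by 7–6.
Selby vs Dunmore: Selby preferred on 4 ballots; Dunmore wins 9–4.
Ostley vs Holwick: 5+3+1+4 = 13 for Ostley, 0 for Holwick — Ostley by 13–0.
Ostley vs Dunmore: Ostley is ranked higher on 5+1+4 = 10 ballots, Dunmore on 3. Ostley wins 10–3.
Holwick vs Dunmore: 10 to 3, Holwick.
Each city has at least one pairwise win (Calder beats Selby; Selby beats Holwick; Ostley beats Calder; Holwick beats Dunmore; Dunmore beats Selby) — no Condorcet loser.

none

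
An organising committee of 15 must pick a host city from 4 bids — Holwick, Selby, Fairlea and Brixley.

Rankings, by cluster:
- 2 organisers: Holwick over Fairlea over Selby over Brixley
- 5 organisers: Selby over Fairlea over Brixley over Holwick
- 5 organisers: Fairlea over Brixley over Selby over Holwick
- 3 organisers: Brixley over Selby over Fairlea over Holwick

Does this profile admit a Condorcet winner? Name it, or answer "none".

Head-to-head results (15 organisers):
Holwick vs Selby: 2 to 13, Selby.
Holwick vs Fairlea: 2 for Holwick, 13 for Fairlea — Fairlea by 13–2.
Holwick vs Brixley: 2 to 13, Brixley.
Selby vs Fairlea: Selby is ranked higher on 5+3 = 8 ballots, Fairlea on 7. Selby wins 8–7.
Selby vs Brixley: Selby is ranked higher on 2+5 = 7 ballots, Brixley on 8. Brixley wins 8–7.
Fairlea vs Brixley: 12 to 3, Fairlea.
No city is unbeaten: Holwick loses to Selby; Selby loses to Brixley; Fairlea loses to Selby; Brixley loses to Fairlea. In particular Selby beats Fairlea beats Brixley beats Selby is a majority cycle — no Condorcet winner exists.

none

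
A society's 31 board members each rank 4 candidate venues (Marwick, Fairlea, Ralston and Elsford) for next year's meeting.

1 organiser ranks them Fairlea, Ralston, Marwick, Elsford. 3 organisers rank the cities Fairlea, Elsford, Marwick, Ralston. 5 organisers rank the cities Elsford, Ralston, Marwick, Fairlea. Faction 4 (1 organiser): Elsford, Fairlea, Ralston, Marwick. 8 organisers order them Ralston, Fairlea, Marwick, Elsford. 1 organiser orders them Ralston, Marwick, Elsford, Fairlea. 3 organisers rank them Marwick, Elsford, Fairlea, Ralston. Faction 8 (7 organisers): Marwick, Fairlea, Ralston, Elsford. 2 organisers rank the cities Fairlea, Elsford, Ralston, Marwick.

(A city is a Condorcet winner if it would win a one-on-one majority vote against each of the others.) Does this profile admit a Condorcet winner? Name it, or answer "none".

none

Pairwise majorities:
Marwick vs Fairlea: Marwick, 16–15.
Marwick vs Ralston: Ralston wins 18–13.
Marwick vs Elsford: Marwick, 20–11.
Fairlea vs Ralston: Fairlea, 17–14.
Fairlea vs Elsford: Fairlea, 21–10.
Ralston vs Elsford: Ralston wins 17–14.
Every city loses at least once (Marwick loses to Ralston; Fairlea loses to Marwick; Ralston loses to Fairlea; Elsford loses to Marwick). The majority relation contains the cycle Marwick beats Fairlea beats Ralston beats Marwick, so there is no Condorcet winner.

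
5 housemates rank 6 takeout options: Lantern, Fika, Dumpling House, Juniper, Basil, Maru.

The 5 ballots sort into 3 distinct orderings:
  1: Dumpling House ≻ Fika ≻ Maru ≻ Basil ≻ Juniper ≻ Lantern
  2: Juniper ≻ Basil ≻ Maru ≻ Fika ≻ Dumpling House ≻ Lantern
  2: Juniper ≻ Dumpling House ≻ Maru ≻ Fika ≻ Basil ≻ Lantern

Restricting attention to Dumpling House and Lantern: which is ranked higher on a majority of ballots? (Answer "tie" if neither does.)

Dumpling House

Ballots ranking Dumpling House above Lantern: 1 + 2 + 2 = 5.
Ballots ranking Lantern above Dumpling House: 5 − 5 = 0.
Dumpling House wins the head-to-head 5–0.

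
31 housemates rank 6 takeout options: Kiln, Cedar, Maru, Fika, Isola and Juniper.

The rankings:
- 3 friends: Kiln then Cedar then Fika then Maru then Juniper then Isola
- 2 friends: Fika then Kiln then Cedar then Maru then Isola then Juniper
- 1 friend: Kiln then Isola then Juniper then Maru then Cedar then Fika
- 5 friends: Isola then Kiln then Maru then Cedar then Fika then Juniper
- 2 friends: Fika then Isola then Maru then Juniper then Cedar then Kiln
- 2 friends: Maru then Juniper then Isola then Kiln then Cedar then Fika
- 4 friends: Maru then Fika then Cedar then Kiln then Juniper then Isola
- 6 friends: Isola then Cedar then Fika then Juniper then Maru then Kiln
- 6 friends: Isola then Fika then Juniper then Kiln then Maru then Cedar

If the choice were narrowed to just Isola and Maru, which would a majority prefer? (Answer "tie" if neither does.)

Isola

Ballots ranking Isola above Maru: 1 + 5 + 2 + 6 + 6 = 20.
Ballots ranking Maru above Isola: 31 − 20 = 11.
Isola wins the head-to-head 20–11.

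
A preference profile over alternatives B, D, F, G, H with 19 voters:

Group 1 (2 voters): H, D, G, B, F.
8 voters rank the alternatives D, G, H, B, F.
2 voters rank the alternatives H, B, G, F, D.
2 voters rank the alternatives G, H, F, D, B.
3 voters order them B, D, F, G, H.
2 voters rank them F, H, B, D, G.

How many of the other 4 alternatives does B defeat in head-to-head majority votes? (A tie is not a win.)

B against each rival (19 voters):
B vs D: 7 to 12, D.
B vs F: B is ranked higher on 2+8+2+3 = 15 ballots, F on 4. B wins 15–4.
B vs G: B is ranked higher on 2+3+2 = 7 ballots, G on 12. G wins 12–7.
B vs H: 3 to 16, H.
B beats F; loses to D, G, H — 1 pairwise win.

1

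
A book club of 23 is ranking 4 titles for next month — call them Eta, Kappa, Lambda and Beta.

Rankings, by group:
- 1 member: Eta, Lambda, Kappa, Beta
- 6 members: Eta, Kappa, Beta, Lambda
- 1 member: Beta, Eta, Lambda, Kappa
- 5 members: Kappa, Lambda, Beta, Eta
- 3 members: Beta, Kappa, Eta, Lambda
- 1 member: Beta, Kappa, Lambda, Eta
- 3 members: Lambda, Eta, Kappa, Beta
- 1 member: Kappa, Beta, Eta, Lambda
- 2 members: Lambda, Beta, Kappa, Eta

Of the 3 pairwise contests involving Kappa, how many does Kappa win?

Kappa against each rival (23 members):
Kappa vs Eta: Kappa wins 12–11.
Kappa vs Lambda: Kappa wins 16–7.
Kappa vs Beta: Kappa, 16–7.
Kappa beats Eta, Lambda, Beta — 3 pairwise wins.

3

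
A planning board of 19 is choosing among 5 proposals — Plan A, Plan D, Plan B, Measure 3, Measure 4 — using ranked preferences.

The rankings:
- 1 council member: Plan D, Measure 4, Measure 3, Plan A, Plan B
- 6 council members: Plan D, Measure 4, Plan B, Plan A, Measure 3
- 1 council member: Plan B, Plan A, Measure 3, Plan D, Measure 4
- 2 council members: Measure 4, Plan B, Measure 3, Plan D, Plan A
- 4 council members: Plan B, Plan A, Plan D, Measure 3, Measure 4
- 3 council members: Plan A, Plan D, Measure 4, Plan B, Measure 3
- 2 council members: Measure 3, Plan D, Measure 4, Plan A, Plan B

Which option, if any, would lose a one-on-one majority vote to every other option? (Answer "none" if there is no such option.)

Head-to-head results (19 council members):
Plan A vs Plan D: 1+4+3 = 8 for Plan A, 11 for Plan D — Plan D by 11–8.
Plan A vs Plan B: Plan A is ranked higher on 1+3+2 = 6 ballots, Plan B on 13. Plan B wins 13–6.
Plan A vs Measure 3: 14 to 5, Plan A.
Plan A vs Measure 4: Measure 4, 11–8.
Plan D–Plan B: Plan D 12–7.
Plan D–Measure 3: Plan D 14–5.
Plan D vs Measure 4: 17 to 2, Plan D.
Plan B vs Measure 3: 6+1+2+4+3 = 16 for Plan B, 3 for Measure 3 — Plan B by 16–3.
Plan B vs Measure 4: Measure 4 wins 14–5.
Measure 3 vs Measure 4: Measure 4, 12–7.
Only Measure 3 has no wins; Measure 3 is the Condorcet loser.

Measure 3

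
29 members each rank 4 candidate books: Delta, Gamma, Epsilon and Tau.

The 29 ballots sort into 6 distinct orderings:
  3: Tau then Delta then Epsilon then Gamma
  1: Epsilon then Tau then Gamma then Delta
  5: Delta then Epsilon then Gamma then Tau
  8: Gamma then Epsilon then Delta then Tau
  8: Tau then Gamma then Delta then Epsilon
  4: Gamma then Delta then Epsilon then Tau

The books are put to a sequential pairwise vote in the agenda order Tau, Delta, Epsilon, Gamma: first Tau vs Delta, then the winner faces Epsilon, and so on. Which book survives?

Gamma

Round 1: Tau vs Delta — 12–17, Delta advances.
Round 2: Delta vs Epsilon — 20–9, Delta advances.
Round 3: Delta vs Gamma — 8–21, Gamma advances.
The agenda winner is Gamma.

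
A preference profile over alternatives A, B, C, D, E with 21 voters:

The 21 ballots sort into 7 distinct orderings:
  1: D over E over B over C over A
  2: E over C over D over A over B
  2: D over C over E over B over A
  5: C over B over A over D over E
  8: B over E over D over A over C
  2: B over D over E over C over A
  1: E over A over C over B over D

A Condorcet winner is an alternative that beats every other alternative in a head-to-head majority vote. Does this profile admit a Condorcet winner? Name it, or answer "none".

Check each pair by majority over 21 ballots:
A vs B: A preferred on 2+1 = 3 ballots; B wins 18–3.
A vs C: A is ranked higher on 8+1 = 9 ballots, C on 12. C wins 12–9.
A vs D: A preferred on 5+1 = 6 ballots; D wins 15–6.
A vs E: A preferred on 5 ballots; E wins 16–5.
B vs C: 1+8+2 = 11 for B, 10 for C — B by 11–10.
B vs D: 5+8+2+1 = 16 for B, 5 for D — B by 16–5.
B vs E: 15 to 6, B.
C vs D: 8 to 13, D.
C vs E: 7 to 14, E.
D vs E: D preferred on 1+2+5+2 = 10 ballots; E wins 11–10.
B wins every pairwise contest, so B is the Condorcet winner.

B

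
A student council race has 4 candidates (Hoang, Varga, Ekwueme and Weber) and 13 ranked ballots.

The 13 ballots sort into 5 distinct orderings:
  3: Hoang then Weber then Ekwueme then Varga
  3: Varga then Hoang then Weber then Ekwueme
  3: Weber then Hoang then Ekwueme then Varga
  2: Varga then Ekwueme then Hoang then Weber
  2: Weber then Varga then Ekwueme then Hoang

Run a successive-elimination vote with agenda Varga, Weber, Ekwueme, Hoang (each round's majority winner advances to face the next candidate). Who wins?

Round 1: Varga vs Weber — 5–8, Weber advances.
Round 2: Weber vs Ekwueme — 11–2, Weber advances.
Round 3: Weber vs Hoang — 5–8, Hoang advances.
The agenda winner is Hoang.

Hoang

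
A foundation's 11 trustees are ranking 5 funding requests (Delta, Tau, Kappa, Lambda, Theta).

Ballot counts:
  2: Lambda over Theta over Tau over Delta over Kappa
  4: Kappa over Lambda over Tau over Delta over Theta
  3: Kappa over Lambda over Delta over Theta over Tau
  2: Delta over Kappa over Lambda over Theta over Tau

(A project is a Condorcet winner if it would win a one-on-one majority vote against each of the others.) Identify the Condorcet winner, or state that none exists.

Kappa

Check each pair by majority over 11 ballots:
Delta vs Tau: Delta is ranked higher on 3+2 = 5 ballots, Tau on 6. Tau wins 6–5.
Delta–Kappa: Kappa 7–4.
Delta vs Lambda: 2 for Delta, 9 for Lambda — Lambda by 9–2.
Delta vs Theta: 9 to 2, Delta.
Tau–Kappa: Kappa 9–2.
Tau vs Lambda: Lambda wins 11–0.
Tau vs Theta: Tau is ranked higher on 4 ballots, Theta on 7. Theta wins 7–4.
Kappa vs Lambda: Kappa, 9–2.
Kappa–Theta: Kappa 9–2.
Lambda vs Theta: 11 to 0, Lambda.
Only Kappa has no losses; Kappa is the Condorcet winner.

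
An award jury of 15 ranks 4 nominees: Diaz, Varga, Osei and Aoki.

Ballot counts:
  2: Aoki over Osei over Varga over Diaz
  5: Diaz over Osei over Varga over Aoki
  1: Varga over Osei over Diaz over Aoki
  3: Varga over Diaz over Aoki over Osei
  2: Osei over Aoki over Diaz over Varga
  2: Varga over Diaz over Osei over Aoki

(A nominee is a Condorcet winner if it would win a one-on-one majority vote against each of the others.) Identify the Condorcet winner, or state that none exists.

Check each pair by majority over 15 ballots:
Diaz vs Varga: Diaz preferred on 5+2 = 7 ballots; Varga wins 8–7.
Diaz vs Osei: Diaz preferred on 5+3+2 = 10 ballots; Diaz wins 10–5.
Diaz vs Aoki: 11 to 4, Diaz.
Varga vs Osei: Varga preferred on 1+3+2 = 6 ballots; Osei wins 9–6.
Varga vs Aoki: Varga preferred on 5+1+3+2 = 11 ballots; Varga wins 11–4.
Osei vs Aoki: Osei preferred on 5+1+2+2 = 10 ballots; Osei wins 10–5.
Every nominee loses at least once (Diaz loses to Varga; Varga loses to Osei; Osei loses to Diaz; Aoki loses to Diaz). The majority relation contains the cycle Diaz → Osei → Varga → Diaz, so there is no Condorcet winner.

none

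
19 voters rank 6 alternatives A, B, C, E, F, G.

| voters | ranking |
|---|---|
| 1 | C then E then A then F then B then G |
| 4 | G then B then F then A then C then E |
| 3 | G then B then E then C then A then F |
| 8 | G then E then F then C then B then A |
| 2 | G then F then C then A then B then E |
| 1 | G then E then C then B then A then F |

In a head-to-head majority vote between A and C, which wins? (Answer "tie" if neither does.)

C

Ballots ranking A above C: 4.
Ballots ranking C above A: 19 − 4 = 15.
C wins the head-to-head 15–4.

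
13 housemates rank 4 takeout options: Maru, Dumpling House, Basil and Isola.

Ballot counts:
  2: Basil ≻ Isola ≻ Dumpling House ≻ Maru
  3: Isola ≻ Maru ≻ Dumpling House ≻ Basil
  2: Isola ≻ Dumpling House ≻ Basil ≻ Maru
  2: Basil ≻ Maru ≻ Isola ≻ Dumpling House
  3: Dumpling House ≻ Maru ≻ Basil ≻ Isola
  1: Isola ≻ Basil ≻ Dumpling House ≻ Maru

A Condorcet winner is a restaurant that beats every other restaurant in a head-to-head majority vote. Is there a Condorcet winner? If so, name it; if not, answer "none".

Pairwise majorities:
Maru vs Dumpling House: Maru preferred on 3+2 = 5 ballots; Dumpling House wins 8–5.
Maru vs Basil: 3+3 = 6 for Maru, 7 for Basil — Basil by 7–6.
Maru vs Isola: Maru is ranked higher on 2+3 = 5 ballots, Isola on 8. Isola wins 8–5.
Dumpling House vs Basil: Dumpling House preferred on 3+2+3 = 8 ballots; Dumpling House wins 8–5.
Dumpling House vs Isola: Dumpling House preferred on 3 ballots; Isola wins 10–3.
Basil vs Isola: Basil is ranked higher on 2+2+3 = 7 ballots, Isola on 6. Basil wins 7–6.
Each restaurant drops at least one matchup (Maru loses to Dumpling House; Dumpling House loses to Isola; Basil loses to Dumpling House; Isola loses to Basil); the cycle Dumpling House > Basil > Isola > Dumpling House rules out a Condorcet winner.

none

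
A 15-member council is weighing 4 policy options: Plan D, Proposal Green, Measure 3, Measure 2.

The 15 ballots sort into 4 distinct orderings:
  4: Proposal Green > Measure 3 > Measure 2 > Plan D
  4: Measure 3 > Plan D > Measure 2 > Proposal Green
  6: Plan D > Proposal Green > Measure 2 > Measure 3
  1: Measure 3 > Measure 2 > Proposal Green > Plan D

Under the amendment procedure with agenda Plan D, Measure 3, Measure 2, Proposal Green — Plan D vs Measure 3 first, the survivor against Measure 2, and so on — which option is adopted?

Proposal Green

Round 1: Plan D vs Measure 3 — 6–9, Measure 3 advances.
Round 2: Measure 3 vs Measure 2 — 9–6, Measure 3 advances.
Round 3: Measure 3 vs Proposal Green — 5–10, Proposal Green advances.
The agenda winner is Proposal Green.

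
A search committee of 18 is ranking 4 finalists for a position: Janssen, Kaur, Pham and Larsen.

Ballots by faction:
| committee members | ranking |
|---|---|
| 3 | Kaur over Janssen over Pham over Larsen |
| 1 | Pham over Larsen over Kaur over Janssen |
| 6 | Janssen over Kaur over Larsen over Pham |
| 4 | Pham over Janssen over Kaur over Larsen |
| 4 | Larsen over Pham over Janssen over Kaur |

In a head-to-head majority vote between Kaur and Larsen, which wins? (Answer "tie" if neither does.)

Kaur

Ballots ranking Kaur above Larsen: 3 + 6 + 4 = 13.
Ballots ranking Larsen above Kaur: 18 − 13 = 5.
Kaur wins the head-to-head 13–5.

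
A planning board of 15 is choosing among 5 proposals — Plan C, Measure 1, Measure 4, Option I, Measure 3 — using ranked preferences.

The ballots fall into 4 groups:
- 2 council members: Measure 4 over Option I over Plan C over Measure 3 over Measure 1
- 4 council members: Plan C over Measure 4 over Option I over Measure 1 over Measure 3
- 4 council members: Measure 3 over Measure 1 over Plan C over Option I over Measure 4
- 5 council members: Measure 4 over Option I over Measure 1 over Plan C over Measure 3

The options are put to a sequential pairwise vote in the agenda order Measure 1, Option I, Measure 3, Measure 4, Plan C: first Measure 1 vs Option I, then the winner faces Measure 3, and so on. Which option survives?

Round 1: Measure 1 vs Option I — 4–11, Option I advances.
Round 2: Option I vs Measure 3 — 11–4, Option I advances.
Round 3: Option I vs Measure 4 — 4–11, Measure 4 advances.
Round 4: Measure 4 vs Plan C — 7–8, Plan C advances.
Plan C survives the agenda.

Plan C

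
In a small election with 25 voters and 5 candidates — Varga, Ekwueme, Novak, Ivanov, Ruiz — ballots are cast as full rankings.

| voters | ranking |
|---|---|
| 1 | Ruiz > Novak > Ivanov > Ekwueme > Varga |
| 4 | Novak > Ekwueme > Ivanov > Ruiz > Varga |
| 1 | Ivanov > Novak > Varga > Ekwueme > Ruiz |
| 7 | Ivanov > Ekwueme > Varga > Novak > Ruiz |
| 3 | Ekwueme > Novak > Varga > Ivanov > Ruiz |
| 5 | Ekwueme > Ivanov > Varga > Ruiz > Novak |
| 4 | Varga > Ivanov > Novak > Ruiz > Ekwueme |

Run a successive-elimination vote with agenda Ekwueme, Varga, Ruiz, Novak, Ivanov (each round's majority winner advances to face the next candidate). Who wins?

Round 1: Ekwueme vs Varga — 20–5, Ekwueme advances.
Round 2: Ekwueme vs Ruiz — 20–5, Ekwueme advances.
Round 3: Ekwueme vs Novak — 15–10, Ekwueme advances.
Round 4: Ekwueme vs Ivanov — 12–13, Ivanov advances.
Ivanov survives the agenda.

Ivanov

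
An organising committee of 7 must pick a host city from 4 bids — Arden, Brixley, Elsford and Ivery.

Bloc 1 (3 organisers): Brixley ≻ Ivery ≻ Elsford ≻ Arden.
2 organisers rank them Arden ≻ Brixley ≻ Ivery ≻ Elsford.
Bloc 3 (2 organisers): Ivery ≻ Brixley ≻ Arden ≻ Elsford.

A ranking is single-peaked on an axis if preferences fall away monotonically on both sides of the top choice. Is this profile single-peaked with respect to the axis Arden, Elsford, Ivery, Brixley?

Axis positions: Arden=1, Elsford=2, Ivery=3, Brixley=4.
Bloc 1 (peak Brixley at position 4): ranking walks positions 4-3-2-1, expanding outward from the peak — single-peaked.
Bloc 2: ranking walks positions 1-4-3-2; Brixley is ranked above Elsford even though Elsford lies between Brixley and the peak Arden on the axis — preferences dip and rise again. Not single-peaked.
Bloc 3: ranking walks positions 3-4-1-2; Arden is ranked above Elsford even though Elsford lies between Arden and the peak Ivery on the axis — preferences dip and rise again. Not single-peaked.
Bloc 2 violates single-peakedness, so the profile is not single-peaked on this axis.

no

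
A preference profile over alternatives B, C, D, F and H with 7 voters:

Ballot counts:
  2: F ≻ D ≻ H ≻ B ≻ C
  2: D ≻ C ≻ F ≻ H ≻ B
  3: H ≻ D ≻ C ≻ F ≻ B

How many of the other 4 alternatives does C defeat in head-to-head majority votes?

C against each rival (7 voters):
C vs B: 2+3 = 5 for C, 2 for B — C by 5–2.
C vs D: C is ranked higher on 0 ballots, D on 7. D wins 7–0.
C vs F: C wins 5–2.
C vs H: C is ranked higher on 2 ballots, H on 5. H wins 5–2.
C beats B, F; loses to D, H — 2 pairwise wins.

2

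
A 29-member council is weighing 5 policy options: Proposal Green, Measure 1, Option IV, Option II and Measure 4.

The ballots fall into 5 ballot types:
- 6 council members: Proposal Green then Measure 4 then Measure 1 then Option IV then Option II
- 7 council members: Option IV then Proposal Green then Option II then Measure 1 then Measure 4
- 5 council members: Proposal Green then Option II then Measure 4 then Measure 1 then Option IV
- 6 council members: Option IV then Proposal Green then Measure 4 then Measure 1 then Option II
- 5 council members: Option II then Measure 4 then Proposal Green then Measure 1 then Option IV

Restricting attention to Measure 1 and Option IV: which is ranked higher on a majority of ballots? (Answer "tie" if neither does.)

Ballots ranking Measure 1 above Option IV: 6 + 5 + 5 = 16.
Ballots ranking Option IV above Measure 1: 29 − 16 = 13.
Measure 1 wins the head-to-head 16–13.

Measure 1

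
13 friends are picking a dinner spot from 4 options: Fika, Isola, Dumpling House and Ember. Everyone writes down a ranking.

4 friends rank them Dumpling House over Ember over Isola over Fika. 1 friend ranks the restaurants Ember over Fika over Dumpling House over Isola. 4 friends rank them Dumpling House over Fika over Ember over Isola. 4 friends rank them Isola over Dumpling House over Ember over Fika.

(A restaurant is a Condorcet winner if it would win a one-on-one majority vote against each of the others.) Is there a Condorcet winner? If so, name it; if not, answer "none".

Dumpling House

Head-to-head results (13 friends):
Fika vs Isola: 5 to 8, Isola.
Fika vs Dumpling House: Dumpling House wins 12–1.
Fika–Ember: Ember 9–4.
Isola–Dumpling House: Dumpling House 9–4.
Isola vs Ember: Ember wins 9–4.
Dumpling House vs Ember: Dumpling House is ranked higher on 4+4+4 = 12 ballots, Ember on 1. Dumpling House wins 12–1.
Only Dumpling House has no losses; Dumpling House is the Condorcet winner.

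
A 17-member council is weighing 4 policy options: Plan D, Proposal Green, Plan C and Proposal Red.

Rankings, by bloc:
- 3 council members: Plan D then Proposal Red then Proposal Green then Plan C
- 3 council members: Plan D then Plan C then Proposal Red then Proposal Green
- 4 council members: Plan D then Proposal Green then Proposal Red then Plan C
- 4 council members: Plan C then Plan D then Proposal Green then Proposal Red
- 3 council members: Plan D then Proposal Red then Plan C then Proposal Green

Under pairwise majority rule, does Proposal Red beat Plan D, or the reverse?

No ballot ranks Proposal Red above Plan D: 0.
Ballots ranking Plan D above Proposal Red: 17 − 0 = 17.
Plan D wins the head-to-head 17–0.

Plan D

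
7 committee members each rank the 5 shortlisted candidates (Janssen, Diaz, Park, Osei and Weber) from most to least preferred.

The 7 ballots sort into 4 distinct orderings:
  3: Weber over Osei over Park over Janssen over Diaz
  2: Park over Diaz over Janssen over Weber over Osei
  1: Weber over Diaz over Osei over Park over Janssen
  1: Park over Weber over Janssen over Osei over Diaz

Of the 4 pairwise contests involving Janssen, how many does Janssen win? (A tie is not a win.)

Janssen against each rival (7 committee members):
Janssen vs Diaz: Janssen wins 4–3.
Janssen–Park: Park 7–0.
Janssen vs Osei: Osei, 4–3.
Janssen–Weber: Weber 5–2.
Janssen beats Diaz; loses to Park, Osei, Weber — 1 pairwise win.

1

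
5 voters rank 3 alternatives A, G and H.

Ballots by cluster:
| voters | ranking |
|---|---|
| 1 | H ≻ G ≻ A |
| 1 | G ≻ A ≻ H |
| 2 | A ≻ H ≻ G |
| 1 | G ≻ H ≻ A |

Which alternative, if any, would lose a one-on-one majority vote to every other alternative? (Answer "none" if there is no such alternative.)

Head-to-head results (5 voters):
A vs G: G, 3–2.
A vs H: 1+2 = 3 for A, 2 for H — A by 3–2.
G vs H: 1+1 = 2 for G, 3 for H — H by 3–2.
Each alternative has at least one pairwise win (A beats H; G beats A; H beats G) — no Condorcet loser.

none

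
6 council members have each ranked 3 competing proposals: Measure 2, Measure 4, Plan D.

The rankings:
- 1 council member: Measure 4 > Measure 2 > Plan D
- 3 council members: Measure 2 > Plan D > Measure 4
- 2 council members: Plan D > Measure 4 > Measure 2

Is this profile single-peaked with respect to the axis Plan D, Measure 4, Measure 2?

no

Axis positions: Plan D=1, Measure 4=2, Measure 2=3.
Faction 1 (peak Measure 4 at position 2): ranking walks positions 2-3-1, expanding outward from the peak — single-peaked.
Faction 2: ranking walks positions 3-1-2; Plan D is ranked above Measure 4 even though Measure 4 lies between Plan D and the peak Measure 2 on the axis — preferences dip and rise again. Not single-peaked.
Faction 3 (peak Plan D at position 1): ranking walks positions 1-2-3, expanding outward from the peak — single-peaked.
Faction 2 violates single-peakedness, so the profile is not single-peaked on this axis.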